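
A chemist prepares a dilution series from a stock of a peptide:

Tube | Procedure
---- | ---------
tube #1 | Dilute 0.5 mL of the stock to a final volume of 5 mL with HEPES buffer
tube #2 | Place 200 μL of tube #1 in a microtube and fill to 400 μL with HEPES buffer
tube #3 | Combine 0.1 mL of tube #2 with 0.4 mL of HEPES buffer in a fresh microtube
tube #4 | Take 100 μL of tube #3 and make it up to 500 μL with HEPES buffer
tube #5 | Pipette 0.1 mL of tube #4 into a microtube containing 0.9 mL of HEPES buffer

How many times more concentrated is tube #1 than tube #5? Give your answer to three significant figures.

Step 1: 0.5 mL brought to 5 mL → factor 5/0.5 = 10
Step 2: 200 μL brought to 400 μL → factor 400/200 = 2
Step 3: 0.1 mL + 0.4 mL = 0.5 mL total → factor 0.5/0.1 = 5
Step 4: 100 μL brought to 500 μL → factor 500/100 = 5
Step 5: 0.1 mL + 0.9 mL = 1 mL total → factor 1/0.1 = 10
Dilution factor to tube #1 = 10; to tube #5 = 5000
[tube #1]/[tube #5] = (factor to tube #5)/(factor to tube #1) = 5000/10 = 500

500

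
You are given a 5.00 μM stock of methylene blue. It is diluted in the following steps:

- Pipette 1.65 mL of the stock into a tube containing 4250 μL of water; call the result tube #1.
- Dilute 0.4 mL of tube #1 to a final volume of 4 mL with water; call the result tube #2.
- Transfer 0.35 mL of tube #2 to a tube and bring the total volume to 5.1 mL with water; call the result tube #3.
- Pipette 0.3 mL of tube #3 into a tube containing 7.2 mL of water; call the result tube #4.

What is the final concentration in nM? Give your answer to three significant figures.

Step 1: 1.65 mL + 4250 μL = 5.9 mL total → factor 5.9/1.65 = 3.5758
Step 2: 0.4 mL brought to 4 mL → factor 4/0.4 = 10
Step 3: 0.35 mL brought to 5.1 mL → factor 5.1/0.35 = 14.571
Step 4: 0.3 mL + 7.2 mL = 7.5 mL total → factor 7.5/0.3 = 25
Overall dilution factor = 3.5758 × 10 × 14.571 × 25 = 13026
Final = 5.00 μM / 13026 = 0.0003838 μM = 0.384 nM

0.384 nM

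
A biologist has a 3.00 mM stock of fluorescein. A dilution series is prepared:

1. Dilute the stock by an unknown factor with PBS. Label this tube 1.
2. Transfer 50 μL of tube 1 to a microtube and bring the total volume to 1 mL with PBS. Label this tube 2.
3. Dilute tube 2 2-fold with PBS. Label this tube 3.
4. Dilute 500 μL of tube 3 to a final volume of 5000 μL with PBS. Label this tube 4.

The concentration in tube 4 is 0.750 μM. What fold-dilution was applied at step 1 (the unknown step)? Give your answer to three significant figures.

10.0-fold

Step 1: unknown factor x
Step 2: 50 μL brought to 1 mL → factor 1000/50 = 20
Step 3: 2-fold → factor 2
Step 4: 500 μL brought to 5000 μL → factor 5000/500 = 10
Product of known-step factors = 400
Overall factor = 3.00 mM / (0.750 μM) = 4000
x = 4000 / 400 = 10.0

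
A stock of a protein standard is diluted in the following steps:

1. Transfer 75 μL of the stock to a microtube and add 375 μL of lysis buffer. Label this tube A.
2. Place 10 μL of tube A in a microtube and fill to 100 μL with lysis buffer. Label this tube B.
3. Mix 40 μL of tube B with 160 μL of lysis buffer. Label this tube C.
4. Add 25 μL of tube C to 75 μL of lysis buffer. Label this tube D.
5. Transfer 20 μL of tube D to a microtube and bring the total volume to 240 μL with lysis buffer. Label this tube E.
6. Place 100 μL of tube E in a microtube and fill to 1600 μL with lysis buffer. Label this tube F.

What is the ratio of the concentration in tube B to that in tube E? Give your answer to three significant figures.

240

Step 1: 75 μL + 375 μL = 450 μL total → factor 450/75 = 6
Step 2: 10 μL brought to 100 μL → factor 100/10 = 10
Step 3: 40 μL + 160 μL = 200 μL total → factor 200/40 = 5
Step 4: 25 μL + 75 μL = 100 μL total → factor 100/25 = 4
Step 5: 20 μL brought to 240 μL → factor 240/20 = 12
Dilution factor to tube B = 60; to tube E = 14400
[tube B]/[tube E] = (factor to tube E)/(factor to tube B) = 14400/60 = 240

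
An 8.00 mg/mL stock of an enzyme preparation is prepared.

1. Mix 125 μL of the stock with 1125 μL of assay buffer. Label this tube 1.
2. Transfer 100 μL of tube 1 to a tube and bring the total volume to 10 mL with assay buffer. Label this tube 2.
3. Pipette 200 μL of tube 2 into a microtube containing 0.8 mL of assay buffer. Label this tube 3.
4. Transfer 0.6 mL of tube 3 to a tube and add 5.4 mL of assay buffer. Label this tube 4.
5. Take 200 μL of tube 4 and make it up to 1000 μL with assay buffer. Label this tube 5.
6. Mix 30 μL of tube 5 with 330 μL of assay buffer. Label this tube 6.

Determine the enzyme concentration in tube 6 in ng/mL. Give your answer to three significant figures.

Step 1: 125 μL + 1125 μL = 1250 μL total → factor 1250/125 = 10
Step 2: 100 μL brought to 10 mL → factor 10000/100 = 100
Step 3: 200 μL + 0.8 mL = 1000 μL total → factor 1000/200 = 5
Step 4: 0.6 mL + 5.4 mL = 6 mL total → factor 6/0.6 = 10
Step 5: 200 μL brought to 1000 μL → factor 1000/200 = 5
Step 6: 30 μL + 330 μL = 360 μL total → factor 360/30 = 12
Overall dilution factor = 10 × 100 × 5 × 10 × 5 × 12 = 3 × 10^6
Final = 8.00 mg/mL / 3 × 10^6 = 2.667 × 10^-6 mg/mL = 2.67 ng/mL

2.67 ng/mL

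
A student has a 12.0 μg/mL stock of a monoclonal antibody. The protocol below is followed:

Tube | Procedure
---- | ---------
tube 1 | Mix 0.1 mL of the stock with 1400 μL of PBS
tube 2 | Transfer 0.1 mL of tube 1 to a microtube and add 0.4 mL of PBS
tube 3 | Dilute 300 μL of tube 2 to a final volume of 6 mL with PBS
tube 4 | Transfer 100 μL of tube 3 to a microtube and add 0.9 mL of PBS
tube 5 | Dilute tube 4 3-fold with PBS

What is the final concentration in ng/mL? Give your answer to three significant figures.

0.267 ng/mL

Step 1: 0.1 mL + 1400 μL = 1.5 mL total → factor 1.5/0.1 = 15
Step 2: 0.1 mL + 0.4 mL = 0.5 mL total → factor 0.5/0.1 = 5
Step 3: 300 μL brought to 6 mL → factor 6000/300 = 20
Step 4: 100 μL + 0.9 mL = 1000 μL total → factor 1000/100 = 10
Step 5: 3-fold → factor 3
Overall dilution factor = 15 × 5 × 20 × 10 × 3 = 45000
Final = 12.0 μg/mL / 45000 = 0.0002667 μg/mL = 0.267 ng/mL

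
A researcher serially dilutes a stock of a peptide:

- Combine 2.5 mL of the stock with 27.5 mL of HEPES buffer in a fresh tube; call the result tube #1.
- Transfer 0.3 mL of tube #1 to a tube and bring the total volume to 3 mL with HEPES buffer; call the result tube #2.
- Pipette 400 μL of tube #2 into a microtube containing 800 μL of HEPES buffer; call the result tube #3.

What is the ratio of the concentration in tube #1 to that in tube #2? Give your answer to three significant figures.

Step 1: 2.5 mL + 27.5 mL = 30 mL total → factor 30/2.5 = 12
Step 2: 0.3 mL brought to 3 mL → factor 3/0.3 = 10
Dilution factor to tube #1 = 12; to tube #2 = 120
[tube #1]/[tube #2] = (factor to tube #2)/(factor to tube #1) = 120/12 = 10.0

10.0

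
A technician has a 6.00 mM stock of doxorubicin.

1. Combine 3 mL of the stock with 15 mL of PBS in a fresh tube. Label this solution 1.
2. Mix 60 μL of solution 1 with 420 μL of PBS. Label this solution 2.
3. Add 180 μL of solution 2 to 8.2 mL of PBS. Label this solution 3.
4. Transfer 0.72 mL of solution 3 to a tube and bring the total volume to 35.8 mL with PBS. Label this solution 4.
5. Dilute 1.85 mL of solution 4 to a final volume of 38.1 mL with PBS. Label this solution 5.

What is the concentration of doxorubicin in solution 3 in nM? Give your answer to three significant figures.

2.68 × 10^3 nM

Step 1: 3 mL + 15 mL = 18 mL total → factor 18/3 = 6
Step 2: 60 μL + 420 μL = 480 μL total → factor 480/60 = 8
Step 3: 180 μL + 8.2 mL = 8380 μL total → factor 8380/180 = 46.556
Dilution factor through solution 3 = 6 × 8 × 46.556 = 2234.7
[solution 3] = 6.00 mM / 2234.7 = 0.002685 mM = 2.68 × 10^3 nM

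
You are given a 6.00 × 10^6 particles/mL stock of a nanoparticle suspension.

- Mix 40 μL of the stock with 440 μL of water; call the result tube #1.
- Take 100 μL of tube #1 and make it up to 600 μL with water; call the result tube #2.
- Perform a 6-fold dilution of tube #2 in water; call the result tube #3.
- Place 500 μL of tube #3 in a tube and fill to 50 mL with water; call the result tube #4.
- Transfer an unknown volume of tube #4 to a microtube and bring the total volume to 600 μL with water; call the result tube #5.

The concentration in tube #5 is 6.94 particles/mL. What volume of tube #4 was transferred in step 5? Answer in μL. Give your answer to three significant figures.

Step 1: 40 μL + 440 μL = 480 μL total → factor 480/40 = 12
Step 2: 100 μL brought to 600 μL → factor 600/100 = 6
Step 3: 6-fold → factor 6
Step 4: 500 μL brought to 50 mL → factor 50000/500 = 100
Step 5: v brought to 600 μL → factor = 600 μL/v
Product of known-step factors = 43200
Overall factor = 6.00 × 10^6 particles/mL / (6.94 particles/mL) = 8.6455 × 10^5
Step-5 factor = 8.6455 × 10^5 / 43200 = 20.013
v = 600 μL / 20.013 = 30.0 μL

30.0 μL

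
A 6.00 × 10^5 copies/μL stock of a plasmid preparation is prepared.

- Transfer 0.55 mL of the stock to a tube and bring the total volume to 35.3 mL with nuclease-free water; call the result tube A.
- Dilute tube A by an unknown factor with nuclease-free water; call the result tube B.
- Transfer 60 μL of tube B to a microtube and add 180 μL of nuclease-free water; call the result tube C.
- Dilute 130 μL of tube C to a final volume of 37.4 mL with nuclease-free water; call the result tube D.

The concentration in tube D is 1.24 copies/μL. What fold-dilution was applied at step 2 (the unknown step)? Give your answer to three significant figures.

Step 1: 0.55 mL brought to 35.3 mL → factor 35.3/0.55 = 64.182
Step 2: unknown factor x
Step 3: 60 μL + 180 μL = 240 μL total → factor 240/60 = 4
Step 4: 130 μL brought to 37.4 mL → factor 37400/130 = 287.69
Product of known-step factors = 73858
Overall factor = 6.00 × 10^5 copies/μL / (1.24 copies/μL) = 4.8387 × 10^5
x = 4.8387 × 10^5 / 73858 = 6.55

6.55-fold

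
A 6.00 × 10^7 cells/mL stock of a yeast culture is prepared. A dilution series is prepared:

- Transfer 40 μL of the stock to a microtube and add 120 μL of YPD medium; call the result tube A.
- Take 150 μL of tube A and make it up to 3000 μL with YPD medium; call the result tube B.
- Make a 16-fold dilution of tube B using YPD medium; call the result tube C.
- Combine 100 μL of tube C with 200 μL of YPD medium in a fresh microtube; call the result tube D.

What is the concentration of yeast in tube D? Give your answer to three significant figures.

Step 1: 40 μL + 120 μL = 160 μL total → factor 160/40 = 4
Step 2: 150 μL brought to 3000 μL → factor 3000/150 = 20
Step 3: 16-fold → factor 16
Step 4: 100 μL + 200 μL = 300 μL total → factor 300/100 = 3
Overall dilution factor = 4 × 20 × 16 × 3 = 3840
Final = 6.00 × 10^7 cells/mL / 3840 = 1.56 × 10^4 cells/mL

1.56 × 10^4 cells/mL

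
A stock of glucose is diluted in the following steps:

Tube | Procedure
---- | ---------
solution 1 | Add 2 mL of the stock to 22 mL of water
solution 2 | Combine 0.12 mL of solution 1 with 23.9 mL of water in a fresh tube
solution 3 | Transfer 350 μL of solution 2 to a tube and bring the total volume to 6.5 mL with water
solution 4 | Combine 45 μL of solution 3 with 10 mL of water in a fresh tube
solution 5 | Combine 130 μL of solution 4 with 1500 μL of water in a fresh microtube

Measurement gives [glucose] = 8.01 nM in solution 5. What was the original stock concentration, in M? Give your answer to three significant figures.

1.00 M

Step 1: 2 mL + 22 mL = 24 mL total → factor 24/2 = 12
Step 2: 0.12 mL + 23.9 mL = 24.02 mL total → factor 24.02/0.12 = 200.17
Step 3: 350 μL brought to 6.5 mL → factor 6500/350 = 18.571
Step 4: 45 μL + 10 mL = 10045 μL total → factor 10045/45 = 223.22
Step 5: 130 μL + 1500 μL = 1630 μL total → factor 1630/130 = 12.538
Overall dilution factor = 12 × 200.17 × 18.571 × 223.22 × 12.538 = 1.2485 × 10^8
Stock = 8.01 nM × 1.2485 × 10^8 = 1.000 × 10^9 nM = 1.00 M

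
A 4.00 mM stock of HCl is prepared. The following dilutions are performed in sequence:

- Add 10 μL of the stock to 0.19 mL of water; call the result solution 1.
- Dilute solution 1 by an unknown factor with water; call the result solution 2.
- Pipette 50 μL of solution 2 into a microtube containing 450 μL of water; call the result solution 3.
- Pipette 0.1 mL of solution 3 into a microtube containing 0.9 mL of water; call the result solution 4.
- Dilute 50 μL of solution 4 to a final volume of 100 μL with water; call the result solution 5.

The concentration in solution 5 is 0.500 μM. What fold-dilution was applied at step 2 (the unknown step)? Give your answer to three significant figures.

Step 1: 10 μL + 0.19 mL = 200 μL total → factor 200/10 = 20
Step 2: unknown factor x
Step 3: 50 μL + 450 μL = 500 μL total → factor 500/50 = 10
Step 4: 0.1 mL + 0.9 mL = 1 mL total → factor 1/0.1 = 10
Step 5: 50 μL brought to 100 μL → factor 100/50 = 2
Product of known-step factors = 4000
Overall factor = 4.00 mM / (0.500 μM) = 8000
x = 8000 / 4000 = 2.00

2.00-fold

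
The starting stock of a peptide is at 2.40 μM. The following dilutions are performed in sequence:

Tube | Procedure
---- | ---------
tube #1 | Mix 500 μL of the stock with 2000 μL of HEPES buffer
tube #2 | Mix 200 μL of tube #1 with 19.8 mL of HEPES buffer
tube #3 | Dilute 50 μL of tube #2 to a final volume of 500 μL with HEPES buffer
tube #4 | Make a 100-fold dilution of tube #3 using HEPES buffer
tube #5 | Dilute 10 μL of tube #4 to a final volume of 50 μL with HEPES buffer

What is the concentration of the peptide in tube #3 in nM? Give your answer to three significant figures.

Step 1: 500 μL + 2000 μL = 2500 μL total → factor 2500/500 = 5
Step 2: 200 μL + 19.8 mL = 20000 μL total → factor 20000/200 = 100
Step 3: 50 μL brought to 500 μL → factor 500/50 = 10
Dilution factor through tube #3 = 5 × 100 × 10 = 5000
[tube #3] = 2.40 μM / 5000 = 0.0004800 μM = 0.480 nM

0.480 nM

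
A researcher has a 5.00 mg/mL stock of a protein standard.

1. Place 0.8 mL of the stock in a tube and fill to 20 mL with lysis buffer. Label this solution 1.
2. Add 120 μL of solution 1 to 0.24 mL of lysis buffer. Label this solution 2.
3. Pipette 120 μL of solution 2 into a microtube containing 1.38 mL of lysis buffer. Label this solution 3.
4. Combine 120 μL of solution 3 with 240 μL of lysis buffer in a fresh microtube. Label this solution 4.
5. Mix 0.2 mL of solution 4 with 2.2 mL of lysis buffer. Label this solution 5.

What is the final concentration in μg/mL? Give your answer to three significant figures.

Step 1: 0.8 mL brought to 20 mL → factor 20/0.8 = 25
Step 2: 120 μL + 0.24 mL = 360 μL total → factor 360/120 = 3
Step 3: 120 μL + 1.38 mL = 1500 μL total → factor 1500/120 = 12.5
Step 4: 120 μL + 240 μL = 360 μL total → factor 360/120 = 3
Step 5: 0.2 mL + 2.2 mL = 2.4 mL total → factor 2.4/0.2 = 12
Overall dilution factor = 25 × 3 × 12.5 × 3 × 12 = 33750
Final = 5.00 mg/mL / 33750 = 0.0001481 mg/mL = 0.148 μg/mL

0.148 μg/mL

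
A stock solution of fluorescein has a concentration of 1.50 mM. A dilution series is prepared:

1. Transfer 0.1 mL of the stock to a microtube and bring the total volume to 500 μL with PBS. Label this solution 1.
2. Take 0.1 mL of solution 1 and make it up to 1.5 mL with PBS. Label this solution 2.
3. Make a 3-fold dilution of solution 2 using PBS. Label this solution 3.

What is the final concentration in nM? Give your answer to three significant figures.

Step 1: 0.1 mL brought to 500 μL → factor 0.5/0.1 = 5
Step 2: 0.1 mL brought to 1.5 mL → factor 1.5/0.1 = 15
Step 3: 3-fold → factor 3
Overall dilution factor = 5 × 15 × 3 = 225
Final = 1.50 mM / 225 = 0.006667 mM = 6.67 × 10^3 nM

6.67 × 10^3 nM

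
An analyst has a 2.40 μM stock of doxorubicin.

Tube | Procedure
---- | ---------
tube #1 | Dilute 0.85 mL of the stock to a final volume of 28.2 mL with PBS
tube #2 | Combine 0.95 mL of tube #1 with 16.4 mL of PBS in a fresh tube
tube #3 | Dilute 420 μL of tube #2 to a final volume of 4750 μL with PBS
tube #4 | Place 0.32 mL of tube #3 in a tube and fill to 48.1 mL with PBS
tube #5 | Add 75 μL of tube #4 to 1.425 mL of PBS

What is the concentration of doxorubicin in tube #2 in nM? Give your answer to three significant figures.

Step 1: 0.85 mL brought to 28.2 mL → factor 28.2/0.85 = 33.176
Step 2: 0.95 mL + 16.4 mL = 17.35 mL total → factor 17.35/0.95 = 18.263
Dilution factor through tube #2 = 33.176 × 18.263 = 605.91
[tube #2] = 2.40 μM / 605.91 = 0.003961 μM = 3.96 nM

3.96 nM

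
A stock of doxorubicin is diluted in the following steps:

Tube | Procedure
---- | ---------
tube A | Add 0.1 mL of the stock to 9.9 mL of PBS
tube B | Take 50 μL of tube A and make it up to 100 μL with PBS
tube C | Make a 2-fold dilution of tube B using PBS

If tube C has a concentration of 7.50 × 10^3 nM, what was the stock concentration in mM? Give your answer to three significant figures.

Step 1: 0.1 mL + 9.9 mL = 10 mL total → factor 10/0.1 = 100
Step 2: 50 μL brought to 100 μL → factor 100/50 = 2
Step 3: 2-fold → factor 2
Overall dilution factor = 100 × 2 × 2 = 400
Stock = 7.50 × 10^3 nM × 400 = 3.000 × 10^6 nM = 3.00 mM

3.00 mM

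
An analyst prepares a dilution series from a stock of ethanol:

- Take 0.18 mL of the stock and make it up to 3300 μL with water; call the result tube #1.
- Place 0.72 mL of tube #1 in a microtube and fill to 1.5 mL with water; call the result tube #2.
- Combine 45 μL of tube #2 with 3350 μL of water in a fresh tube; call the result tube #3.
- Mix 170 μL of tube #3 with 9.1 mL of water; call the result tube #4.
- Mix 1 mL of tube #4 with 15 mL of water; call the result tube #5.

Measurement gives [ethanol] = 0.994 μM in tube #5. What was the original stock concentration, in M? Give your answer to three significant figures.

2.50 M

Step 1: 0.18 mL brought to 3300 μL → factor 3.3/0.18 = 18.333
Step 2: 0.72 mL brought to 1.5 mL → factor 1.5/0.72 = 2.0833
Step 3: 45 μL + 3350 μL = 3395 μL total → factor 3395/45 = 75.444
Step 4: 170 μL + 9.1 mL = 9270 μL total → factor 9270/170 = 54.529
Step 5: 1 mL + 15 mL = 16 mL total → factor 16/1 = 16
Overall dilution factor = 18.333 × 2.0833 × 75.444 × 54.529 × 16 = 2.5141 × 10^6
Stock = 0.994 μM × 2.5141 × 10^6 = 2.499 × 10^6 μM = 2.50 M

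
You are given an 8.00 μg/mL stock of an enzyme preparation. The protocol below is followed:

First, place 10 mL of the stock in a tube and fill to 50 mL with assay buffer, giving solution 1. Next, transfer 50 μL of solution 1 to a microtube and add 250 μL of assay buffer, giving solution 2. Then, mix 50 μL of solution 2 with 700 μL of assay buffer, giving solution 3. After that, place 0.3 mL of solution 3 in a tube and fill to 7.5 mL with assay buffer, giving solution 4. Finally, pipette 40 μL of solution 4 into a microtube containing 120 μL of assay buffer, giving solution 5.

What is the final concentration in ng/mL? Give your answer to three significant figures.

Step 1: 10 mL brought to 50 mL → factor 50/10 = 5
Step 2: 50 μL + 250 μL = 300 μL total → factor 300/50 = 6
Step 3: 50 μL + 700 μL = 750 μL total → factor 750/50 = 15
Step 4: 0.3 mL brought to 7.5 mL → factor 7.5/0.3 = 25
Step 5: 40 μL + 120 μL = 160 μL total → factor 160/40 = 4
Overall dilution factor = 5 × 6 × 15 × 25 × 4 = 45000
Final = 8.00 μg/mL / 45000 = 0.0001778 μg/mL = 0.178 ng/mL

0.178 ng/mL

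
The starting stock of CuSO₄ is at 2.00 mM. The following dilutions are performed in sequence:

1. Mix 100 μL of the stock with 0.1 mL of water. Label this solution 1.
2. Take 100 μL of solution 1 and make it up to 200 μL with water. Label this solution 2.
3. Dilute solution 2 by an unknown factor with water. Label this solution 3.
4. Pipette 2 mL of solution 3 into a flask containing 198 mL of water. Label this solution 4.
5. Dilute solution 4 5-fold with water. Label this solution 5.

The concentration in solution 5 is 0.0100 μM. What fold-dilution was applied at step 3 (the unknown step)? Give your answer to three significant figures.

Step 1: 100 μL + 0.1 mL = 200 μL total → factor 200/100 = 2
Step 2: 100 μL brought to 200 μL → factor 200/100 = 2
Step 3: unknown factor x
Step 4: 2 mL + 198 mL = 200 mL total → factor 200/2 = 100
Step 5: 5-fold → factor 5
Product of known-step factors = 2000
Overall factor = 2.00 mM / (0.0100 μM) = 2 × 10^5
x = 2 × 10^5 / 2000 = 100

100-fold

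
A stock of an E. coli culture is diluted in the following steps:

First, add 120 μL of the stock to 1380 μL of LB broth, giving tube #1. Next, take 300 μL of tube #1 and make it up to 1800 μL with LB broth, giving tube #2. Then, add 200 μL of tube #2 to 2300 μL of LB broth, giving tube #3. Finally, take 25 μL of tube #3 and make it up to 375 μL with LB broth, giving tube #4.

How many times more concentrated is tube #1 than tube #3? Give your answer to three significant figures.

Step 1: 120 μL + 1380 μL = 1500 μL total → factor 1500/120 = 12.5
Step 2: 300 μL brought to 1800 μL → factor 1800/300 = 6
Step 3: 200 μL + 2300 μL = 2500 μL total → factor 2500/200 = 12.5
Dilution factor to tube #1 = 12.5; to tube #3 = 937.5
[tube #1]/[tube #3] = (factor to tube #3)/(factor to tube #1) = 937.5/12.5 = 75.0

75.0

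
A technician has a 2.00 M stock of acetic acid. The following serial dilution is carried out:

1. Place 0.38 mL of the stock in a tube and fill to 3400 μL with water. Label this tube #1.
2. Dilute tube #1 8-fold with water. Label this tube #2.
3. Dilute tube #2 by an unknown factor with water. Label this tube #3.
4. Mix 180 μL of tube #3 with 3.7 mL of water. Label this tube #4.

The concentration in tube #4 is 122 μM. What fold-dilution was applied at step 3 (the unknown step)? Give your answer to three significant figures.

Step 1: 0.38 mL brought to 3400 μL → factor 3.4/0.38 = 8.9474
Step 2: 8-fold → factor 8
Step 3: unknown factor x
Step 4: 180 μL + 3.7 mL = 3880 μL total → factor 3880/180 = 21.556
Product of known-step factors = 1542.9
Overall factor = 2.00 M / (122 μM) = 16393
x = 16393 / 1542.9 = 10.6

10.6-fold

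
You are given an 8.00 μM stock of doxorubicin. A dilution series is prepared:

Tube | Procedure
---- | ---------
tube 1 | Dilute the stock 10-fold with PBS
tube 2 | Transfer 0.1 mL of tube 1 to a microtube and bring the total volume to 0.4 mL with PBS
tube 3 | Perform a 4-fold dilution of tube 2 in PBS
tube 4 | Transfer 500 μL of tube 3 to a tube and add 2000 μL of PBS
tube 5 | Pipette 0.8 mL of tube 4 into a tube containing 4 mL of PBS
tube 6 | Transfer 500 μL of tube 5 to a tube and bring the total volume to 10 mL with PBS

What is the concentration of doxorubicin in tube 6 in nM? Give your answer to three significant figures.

Step 1: 10-fold → factor 10
Step 2: 0.1 mL brought to 0.4 mL → factor 0.4/0.1 = 4
Step 3: 4-fold → factor 4
Step 4: 500 μL + 2000 μL = 2500 μL total → factor 2500/500 = 5
Step 5: 0.8 mL + 4 mL = 4.8 mL total → factor 4.8/0.8 = 6
Step 6: 500 μL brought to 10 mL → factor 10000/500 = 20
Overall dilution factor = 10 × 4 × 4 × 5 × 6 × 20 = 96000
Final = 8.00 μM / 96000 = 8.333 × 10^-5 μM = 0.0833 nM

0.0833 nM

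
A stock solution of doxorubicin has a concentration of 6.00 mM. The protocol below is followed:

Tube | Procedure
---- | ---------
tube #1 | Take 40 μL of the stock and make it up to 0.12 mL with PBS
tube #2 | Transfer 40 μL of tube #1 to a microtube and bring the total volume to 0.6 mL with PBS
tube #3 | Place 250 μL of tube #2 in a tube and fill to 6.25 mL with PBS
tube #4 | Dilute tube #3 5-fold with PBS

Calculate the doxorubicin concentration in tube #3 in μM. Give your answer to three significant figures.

Step 1: 40 μL brought to 0.12 mL → factor 120/40 = 3
Step 2: 40 μL brought to 0.6 mL → factor 600/40 = 15
Step 3: 250 μL brought to 6.25 mL → factor 6250/250 = 25
Dilution factor through tube #3 = 3 × 15 × 25 = 1125
[tube #3] = 6.00 mM / 1125 = 0.005333 mM = 5.33 μM

5.33 μM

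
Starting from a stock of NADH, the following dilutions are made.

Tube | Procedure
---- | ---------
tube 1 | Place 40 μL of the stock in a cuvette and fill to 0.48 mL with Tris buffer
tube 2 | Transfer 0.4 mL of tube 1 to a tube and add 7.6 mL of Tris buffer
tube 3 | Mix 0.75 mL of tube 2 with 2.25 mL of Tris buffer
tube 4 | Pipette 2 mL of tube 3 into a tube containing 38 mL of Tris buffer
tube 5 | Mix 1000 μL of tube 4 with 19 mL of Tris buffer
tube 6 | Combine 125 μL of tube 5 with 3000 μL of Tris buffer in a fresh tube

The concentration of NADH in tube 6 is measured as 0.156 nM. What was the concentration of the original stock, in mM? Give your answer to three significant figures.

Step 1: 40 μL brought to 0.48 mL → factor 480/40 = 12
Step 2: 0.4 mL + 7.6 mL = 8 mL total → factor 8/0.4 = 20
Step 3: 0.75 mL + 2.25 mL = 3 mL total → factor 3/0.75 = 4
Step 4: 2 mL + 38 mL = 40 mL total → factor 40/2 = 20
Step 5: 1000 μL + 19 mL = 20000 μL total → factor 20000/1000 = 20
Step 6: 125 μL + 3000 μL = 3125 μL total → factor 3125/125 = 25
Overall dilution factor = 12 × 20 × 4 × 20 × 20 × 25 = 9.6 × 10^6
Stock = 0.156 nM × 9.6 × 10^6 = 1.498 × 10^6 nM = 1.50 mM

1.50 mM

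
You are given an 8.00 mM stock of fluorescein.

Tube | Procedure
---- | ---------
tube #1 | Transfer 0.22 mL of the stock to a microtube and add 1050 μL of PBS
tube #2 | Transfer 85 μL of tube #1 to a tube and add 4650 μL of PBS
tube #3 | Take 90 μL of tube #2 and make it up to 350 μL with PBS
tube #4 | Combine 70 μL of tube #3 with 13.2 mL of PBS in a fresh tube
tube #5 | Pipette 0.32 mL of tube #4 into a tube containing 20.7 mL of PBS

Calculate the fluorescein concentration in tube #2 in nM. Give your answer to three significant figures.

2.49 × 10^4 nM

Step 1: 0.22 mL + 1050 μL = 1.27 mL total → factor 1.27/0.22 = 5.7727
Step 2: 85 μL + 4650 μL = 4735 μL total → factor 4735/85 = 55.706
Dilution factor through tube #2 = 5.7727 × 55.706 = 321.57
[tube #2] = 8.00 mM / 321.57 = 0.02488 mM = 2.49 × 10^4 nM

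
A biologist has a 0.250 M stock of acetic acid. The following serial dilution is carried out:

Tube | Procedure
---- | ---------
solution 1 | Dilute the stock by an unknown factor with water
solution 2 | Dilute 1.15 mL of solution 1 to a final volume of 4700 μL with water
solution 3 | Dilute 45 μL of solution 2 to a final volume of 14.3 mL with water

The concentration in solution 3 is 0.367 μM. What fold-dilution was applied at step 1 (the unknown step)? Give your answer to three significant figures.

Step 1: unknown factor x
Step 2: 1.15 mL brought to 4700 μL → factor 4.7/1.15 = 4.087
Step 3: 45 μL brought to 14.3 mL → factor 14300/45 = 317.78
Product of known-step factors = 1298.7
Overall factor = 0.250 M / (0.367 μM) = 6.812 × 10^5
x = 6.812 × 10^5 / 1298.7 = 525

525-fold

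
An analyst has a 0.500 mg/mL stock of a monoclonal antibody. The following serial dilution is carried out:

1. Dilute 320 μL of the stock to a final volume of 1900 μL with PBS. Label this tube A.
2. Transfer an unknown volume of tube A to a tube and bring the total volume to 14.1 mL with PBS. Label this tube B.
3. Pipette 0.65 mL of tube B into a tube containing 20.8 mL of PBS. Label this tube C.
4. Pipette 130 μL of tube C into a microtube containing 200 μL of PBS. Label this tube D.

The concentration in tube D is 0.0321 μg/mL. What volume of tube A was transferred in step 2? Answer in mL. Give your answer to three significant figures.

0.450 mL

Step 1: 320 μL brought to 1900 μL → factor 1900/320 = 5.9375
Step 2: v brought to 14.1 mL → factor = 14.1 mL/v
Step 3: 0.65 mL + 20.8 mL = 21.45 mL total → factor 21.45/0.65 = 33
Step 4: 130 μL + 200 μL = 330 μL total → factor 330/130 = 2.5385
Product of known-step factors = 497.38
Overall factor = 0.500 mg/mL / (0.0321 μg/mL) = 15576
Step-2 factor = 15576 / 497.38 = 31.317
v = 14.1 mL / 31.317 = 0.450 mL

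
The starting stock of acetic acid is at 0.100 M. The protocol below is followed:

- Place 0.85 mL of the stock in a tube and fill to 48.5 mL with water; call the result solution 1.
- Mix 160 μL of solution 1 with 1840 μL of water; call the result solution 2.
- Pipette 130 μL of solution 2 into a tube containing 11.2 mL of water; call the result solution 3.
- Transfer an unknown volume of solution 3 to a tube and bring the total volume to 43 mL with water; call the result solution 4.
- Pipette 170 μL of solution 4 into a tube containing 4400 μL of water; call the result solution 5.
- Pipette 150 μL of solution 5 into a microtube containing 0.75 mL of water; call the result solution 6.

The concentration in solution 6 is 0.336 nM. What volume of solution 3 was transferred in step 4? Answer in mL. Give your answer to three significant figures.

1.45 mL

Step 1: 0.85 mL brought to 48.5 mL → factor 48.5/0.85 = 57.059
Step 2: 160 μL + 1840 μL = 2000 μL total → factor 2000/160 = 12.5
Step 3: 130 μL + 11.2 mL = 11330 μL total → factor 11330/130 = 87.154
Step 4: v brought to 43 mL → factor = 43 mL/v
Step 5: 170 μL + 4400 μL = 4570 μL total → factor 4570/170 = 26.882
Step 6: 150 μL + 0.75 mL = 900 μL total → factor 900/150 = 6
Product of known-step factors = 1.0026 × 10^7
Overall factor = 0.100 M / (0.336 nM) = 2.9762 × 10^8
Step-4 factor = 2.9762 × 10^8 / 1.0026 × 10^7 = 29.684
v = 43 mL / 29.684 = 1.45 mL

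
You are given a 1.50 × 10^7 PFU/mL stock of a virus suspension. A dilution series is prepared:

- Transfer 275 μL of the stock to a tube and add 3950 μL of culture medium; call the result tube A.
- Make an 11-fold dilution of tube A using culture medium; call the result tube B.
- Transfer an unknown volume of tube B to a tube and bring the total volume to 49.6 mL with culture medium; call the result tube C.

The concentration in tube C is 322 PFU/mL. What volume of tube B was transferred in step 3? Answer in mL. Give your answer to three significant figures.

Step 1: 275 μL + 3950 μL = 4225 μL total → factor 4225/275 = 15.364
Step 2: 11-fold → factor 11
Step 3: v brought to 49.6 mL → factor = 49.6 mL/v
Product of known-step factors = 169
Overall factor = 1.50 × 10^7 PFU/mL / (322 PFU/mL) = 46584
Step-3 factor = 46584 / 169 = 275.64
v = 49.6 mL / 275.64 = 0.180 mL

0.180 mL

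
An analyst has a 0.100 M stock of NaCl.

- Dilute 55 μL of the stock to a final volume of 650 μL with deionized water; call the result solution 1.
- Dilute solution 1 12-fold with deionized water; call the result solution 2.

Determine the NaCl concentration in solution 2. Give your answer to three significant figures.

Step 1: 55 μL brought to 650 μL → factor 650/55 = 11.818
Step 2: 12-fold → factor 12
Overall dilution factor = 11.818 × 12 = 141.82
Final = 0.100 M / 141.82 = 0.000705 M

0.000705 M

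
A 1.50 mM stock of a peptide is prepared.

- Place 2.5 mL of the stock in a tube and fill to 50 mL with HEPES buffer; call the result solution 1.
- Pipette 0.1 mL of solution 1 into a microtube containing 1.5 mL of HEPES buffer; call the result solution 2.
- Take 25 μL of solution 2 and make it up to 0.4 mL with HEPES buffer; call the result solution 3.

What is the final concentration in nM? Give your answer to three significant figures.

Step 1: 2.5 mL brought to 50 mL → factor 50/2.5 = 20
Step 2: 0.1 mL + 1.5 mL = 1.6 mL total → factor 1.6/0.1 = 16
Step 3: 25 μL brought to 0.4 mL → factor 400/25 = 16
Overall dilution factor = 20 × 16 × 16 = 5120
Final = 1.50 mM / 5120 = 0.0002930 mM = 293 nM

293 nM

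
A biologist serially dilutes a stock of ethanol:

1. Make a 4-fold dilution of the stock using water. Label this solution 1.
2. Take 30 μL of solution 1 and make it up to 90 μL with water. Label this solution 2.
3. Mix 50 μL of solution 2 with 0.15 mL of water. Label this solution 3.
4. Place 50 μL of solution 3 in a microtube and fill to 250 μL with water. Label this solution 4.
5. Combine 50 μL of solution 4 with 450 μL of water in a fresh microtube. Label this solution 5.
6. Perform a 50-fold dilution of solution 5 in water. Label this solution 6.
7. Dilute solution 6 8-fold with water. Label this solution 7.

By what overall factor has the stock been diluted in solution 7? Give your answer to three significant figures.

9.60 × 10^5

Step 1: 4-fold → factor 4
Step 2: 30 μL brought to 90 μL → factor 90/30 = 3
Step 3: 50 μL + 0.15 mL = 200 μL total → factor 200/50 = 4
Step 4: 50 μL brought to 250 μL → factor 250/50 = 5
Step 5: 50 μL + 450 μL = 500 μL total → factor 500/50 = 10
Step 6: 50-fold → factor 50
Step 7: 8-fold → factor 8
Overall dilution factor = 4 × 3 × 4 × 5 × 10 × 50 × 8 = 9.6 × 10^5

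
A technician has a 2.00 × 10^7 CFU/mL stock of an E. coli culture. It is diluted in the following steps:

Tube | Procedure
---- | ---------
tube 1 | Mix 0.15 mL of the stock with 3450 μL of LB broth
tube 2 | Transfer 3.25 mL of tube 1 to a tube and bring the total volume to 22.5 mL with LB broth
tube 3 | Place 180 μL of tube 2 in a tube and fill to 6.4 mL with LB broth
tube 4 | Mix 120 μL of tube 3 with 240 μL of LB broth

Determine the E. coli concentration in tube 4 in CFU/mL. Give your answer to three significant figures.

Step 1: 0.15 mL + 3450 μL = 3.6 mL total → factor 3.6/0.15 = 24
Step 2: 3.25 mL brought to 22.5 mL → factor 22.5/3.25 = 6.9231
Step 3: 180 μL brought to 6.4 mL → factor 6400/180 = 35.556
Step 4: 120 μL + 240 μL = 360 μL total → factor 360/120 = 3
Overall dilution factor = 24 × 6.9231 × 35.556 × 3 = 17723
Final = 2.00 × 10^7 CFU/mL / 17723 = 1.13 × 10^3 CFU/mL

1.13 × 10^3 CFU/mL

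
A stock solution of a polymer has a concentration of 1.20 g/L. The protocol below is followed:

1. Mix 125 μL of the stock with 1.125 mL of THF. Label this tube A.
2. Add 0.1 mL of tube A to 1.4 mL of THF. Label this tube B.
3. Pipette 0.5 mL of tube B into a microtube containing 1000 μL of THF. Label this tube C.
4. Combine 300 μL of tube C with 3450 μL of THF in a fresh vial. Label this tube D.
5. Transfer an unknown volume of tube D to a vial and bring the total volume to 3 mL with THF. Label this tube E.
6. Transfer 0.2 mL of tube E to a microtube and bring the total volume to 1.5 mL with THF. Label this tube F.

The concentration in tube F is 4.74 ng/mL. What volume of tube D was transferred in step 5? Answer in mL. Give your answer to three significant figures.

0.500 mL

Step 1: 125 μL + 1.125 mL = 1250 μL total → factor 1250/125 = 10
Step 2: 0.1 mL + 1.4 mL = 1.5 mL total → factor 1.5/0.1 = 15
Step 3: 0.5 mL + 1000 μL = 1.5 mL total → factor 1.5/0.5 = 3
Step 4: 300 μL + 3450 μL = 3750 μL total → factor 3750/300 = 12.5
Step 5: v brought to 3 mL → factor = 3 mL/v
Step 6: 0.2 mL brought to 1.5 mL → factor 1.5/0.2 = 7.5
Product of known-step factors = 42188
Overall factor = 1.20 g/L / (4.74 ng/mL) = 2.5316 × 10^5
Step-5 factor = 2.5316 × 10^5 / 42188 = 6.0009
v = 3 mL / 6.0009 = 0.500 mL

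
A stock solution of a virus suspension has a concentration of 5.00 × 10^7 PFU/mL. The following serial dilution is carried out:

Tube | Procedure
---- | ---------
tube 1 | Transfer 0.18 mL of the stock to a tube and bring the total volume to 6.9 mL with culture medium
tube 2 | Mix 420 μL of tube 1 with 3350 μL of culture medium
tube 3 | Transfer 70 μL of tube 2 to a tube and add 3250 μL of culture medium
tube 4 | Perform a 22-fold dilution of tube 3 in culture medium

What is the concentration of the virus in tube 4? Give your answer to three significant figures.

Step 1: 0.18 mL brought to 6.9 mL → factor 6.9/0.18 = 38.333
Step 2: 420 μL + 3350 μL = 3770 μL total → factor 3770/420 = 8.9762
Step 3: 70 μL + 3250 μL = 3320 μL total → factor 3320/70 = 47.429
Step 4: 22-fold → factor 22
Overall dilution factor = 38.333 × 8.9762 × 47.429 × 22 = 3.5903 × 10^5
Final = 5.00 × 10^7 PFU/mL / 3.5903 × 10^5 = 139 PFU/mL

139 PFU/mL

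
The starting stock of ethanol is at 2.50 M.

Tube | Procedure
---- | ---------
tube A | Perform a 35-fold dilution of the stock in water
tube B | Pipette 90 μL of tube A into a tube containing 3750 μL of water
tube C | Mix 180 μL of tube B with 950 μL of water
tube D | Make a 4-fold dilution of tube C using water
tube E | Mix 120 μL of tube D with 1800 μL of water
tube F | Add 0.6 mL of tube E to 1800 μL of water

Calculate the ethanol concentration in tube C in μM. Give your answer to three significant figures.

Step 1: 35-fold → factor 35
Step 2: 90 μL + 3750 μL = 3840 μL total → factor 3840/90 = 42.667
Step 3: 180 μL + 950 μL = 1130 μL total → factor 1130/180 = 6.2778
Dilution factor through tube C = 35 × 42.667 × 6.2778 = 9374.8
[tube C] = 2.50 M / 9374.8 = 0.0002667 M = 267 μM

267 μM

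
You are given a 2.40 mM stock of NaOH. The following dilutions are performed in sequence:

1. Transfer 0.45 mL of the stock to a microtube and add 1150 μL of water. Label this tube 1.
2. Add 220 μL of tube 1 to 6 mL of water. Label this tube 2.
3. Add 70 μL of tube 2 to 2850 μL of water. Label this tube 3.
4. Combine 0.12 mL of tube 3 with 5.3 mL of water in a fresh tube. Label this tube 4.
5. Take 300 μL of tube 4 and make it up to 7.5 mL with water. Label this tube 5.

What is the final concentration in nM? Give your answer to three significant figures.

0.507 nM

Step 1: 0.45 mL + 1150 μL = 1.6 mL total → factor 1.6/0.45 = 3.5556
Step 2: 220 μL + 6 mL = 6220 μL total → factor 6220/220 = 28.273
Step 3: 70 μL + 2850 μL = 2920 μL total → factor 2920/70 = 41.714
Step 4: 0.12 mL + 5.3 mL = 5.42 mL total → factor 5.42/0.12 = 45.167
Step 5: 300 μL brought to 7.5 mL → factor 7500/300 = 25
Overall dilution factor = 3.5556 × 28.273 × 41.714 × 45.167 × 25 = 4.735 × 10^6
Final = 2.40 mM / 4.735 × 10^6 = 5.069 × 10^-7 mM = 0.507 nM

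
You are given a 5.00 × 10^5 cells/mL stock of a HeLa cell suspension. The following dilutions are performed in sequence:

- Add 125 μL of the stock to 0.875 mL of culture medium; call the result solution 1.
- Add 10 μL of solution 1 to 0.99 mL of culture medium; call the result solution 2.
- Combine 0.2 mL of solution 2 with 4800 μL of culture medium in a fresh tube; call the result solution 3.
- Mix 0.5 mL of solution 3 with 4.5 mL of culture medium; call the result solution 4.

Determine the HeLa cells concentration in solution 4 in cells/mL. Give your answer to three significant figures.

Step 1: 125 μL + 0.875 mL = 1000 μL total → factor 1000/125 = 8
Step 2: 10 μL + 0.99 mL = 1000 μL total → factor 1000/10 = 100
Step 3: 0.2 mL + 4800 μL = 5 mL total → factor 5/0.2 = 25
Step 4: 0.5 mL + 4.5 mL = 5 mL total → factor 5/0.5 = 10
Overall dilution factor = 8 × 100 × 25 × 10 = 2 × 10^5
Final = 5.00 × 10^5 cells/mL / 2 × 10^5 = 2.50 cells/mL

2.50 cells/mL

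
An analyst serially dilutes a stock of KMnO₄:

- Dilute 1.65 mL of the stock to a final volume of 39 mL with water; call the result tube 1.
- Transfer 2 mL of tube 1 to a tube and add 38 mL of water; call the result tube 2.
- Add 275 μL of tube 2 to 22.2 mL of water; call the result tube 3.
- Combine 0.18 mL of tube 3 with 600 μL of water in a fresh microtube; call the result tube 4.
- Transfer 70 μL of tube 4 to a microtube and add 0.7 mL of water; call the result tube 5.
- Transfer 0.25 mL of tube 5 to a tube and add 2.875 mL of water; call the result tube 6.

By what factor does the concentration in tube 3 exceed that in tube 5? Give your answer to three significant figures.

Step 1: 1.65 mL brought to 39 mL → factor 39/1.65 = 23.636
Step 2: 2 mL + 38 mL = 40 mL total → factor 40/2 = 20
Step 3: 275 μL + 22.2 mL = 22475 μL total → factor 22475/275 = 81.727
Step 4: 0.18 mL + 600 μL = 0.78 mL total → factor 0.78/0.18 = 4.3333
Step 5: 70 μL + 0.7 mL = 770 μL total → factor 770/70 = 11
Dilution factor to tube 3 = 38635; to tube 5 = 1.8416 × 10^6
[tube 3]/[tube 5] = (factor to tube 5)/(factor to tube 3) = 1.8416 × 10^6/38635 = 47.7

47.7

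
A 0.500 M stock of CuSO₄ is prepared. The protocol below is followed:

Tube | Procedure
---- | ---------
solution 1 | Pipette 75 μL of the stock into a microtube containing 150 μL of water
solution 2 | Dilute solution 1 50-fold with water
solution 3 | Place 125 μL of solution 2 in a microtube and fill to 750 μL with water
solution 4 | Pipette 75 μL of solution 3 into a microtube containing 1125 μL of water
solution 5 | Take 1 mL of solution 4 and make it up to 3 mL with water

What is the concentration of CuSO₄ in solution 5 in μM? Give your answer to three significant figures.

Step 1: 75 μL + 150 μL = 225 μL total → factor 225/75 = 3
Step 2: 50-fold → factor 50
Step 3: 125 μL brought to 750 μL → factor 750/125 = 6
Step 4: 75 μL + 1125 μL = 1200 μL total → factor 1200/75 = 16
Step 5: 1 mL brought to 3 mL → factor 3/1 = 3
Overall dilution factor = 3 × 50 × 6 × 16 × 3 = 43200
Final = 0.500 M / 43200 = 1.157 × 10^-5 M = 11.6 μM

11.6 μM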